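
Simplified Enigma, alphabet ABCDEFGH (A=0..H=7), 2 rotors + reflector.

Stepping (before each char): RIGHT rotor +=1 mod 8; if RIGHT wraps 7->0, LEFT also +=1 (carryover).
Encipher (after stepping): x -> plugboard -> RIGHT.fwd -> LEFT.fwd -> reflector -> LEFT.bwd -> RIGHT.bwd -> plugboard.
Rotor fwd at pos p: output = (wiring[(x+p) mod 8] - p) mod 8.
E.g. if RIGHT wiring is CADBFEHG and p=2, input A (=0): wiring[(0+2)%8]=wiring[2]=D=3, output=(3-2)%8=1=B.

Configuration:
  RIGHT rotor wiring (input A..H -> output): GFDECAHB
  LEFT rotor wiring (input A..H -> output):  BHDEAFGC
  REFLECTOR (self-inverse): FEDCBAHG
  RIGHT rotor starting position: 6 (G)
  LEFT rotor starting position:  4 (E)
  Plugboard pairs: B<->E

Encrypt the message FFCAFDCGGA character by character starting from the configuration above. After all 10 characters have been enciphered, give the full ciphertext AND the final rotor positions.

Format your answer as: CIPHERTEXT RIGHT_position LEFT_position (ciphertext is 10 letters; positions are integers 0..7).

Answer: CBDHAAGDFB 0 6

Derivation:
Char 1 ('F'): step: R->7, L=4; F->plug->F->R->D->L->G->refl->H->L'->G->R'->C->plug->C
Char 2 ('F'): step: R->0, L->5 (L advanced); F->plug->F->R->A->L->A->refl->F->L'->C->R'->E->plug->B
Char 3 ('C'): step: R->1, L=5; C->plug->C->R->D->L->E->refl->B->L'->B->R'->D->plug->D
Char 4 ('A'): step: R->2, L=5; A->plug->A->R->B->L->B->refl->E->L'->D->R'->H->plug->H
Char 5 ('F'): step: R->3, L=5; F->plug->F->R->D->L->E->refl->B->L'->B->R'->A->plug->A
Char 6 ('D'): step: R->4, L=5; D->plug->D->R->F->L->G->refl->H->L'->G->R'->A->plug->A
Char 7 ('C'): step: R->5, L=5; C->plug->C->R->E->L->C->refl->D->L'->H->R'->G->plug->G
Char 8 ('G'): step: R->6, L=5; G->plug->G->R->E->L->C->refl->D->L'->H->R'->D->plug->D
Char 9 ('G'): step: R->7, L=5; G->plug->G->R->B->L->B->refl->E->L'->D->R'->F->plug->F
Char 10 ('A'): step: R->0, L->6 (L advanced); A->plug->A->R->G->L->C->refl->D->L'->C->R'->E->plug->B
Final: ciphertext=CBDHAAGDFB, RIGHT=0, LEFT=6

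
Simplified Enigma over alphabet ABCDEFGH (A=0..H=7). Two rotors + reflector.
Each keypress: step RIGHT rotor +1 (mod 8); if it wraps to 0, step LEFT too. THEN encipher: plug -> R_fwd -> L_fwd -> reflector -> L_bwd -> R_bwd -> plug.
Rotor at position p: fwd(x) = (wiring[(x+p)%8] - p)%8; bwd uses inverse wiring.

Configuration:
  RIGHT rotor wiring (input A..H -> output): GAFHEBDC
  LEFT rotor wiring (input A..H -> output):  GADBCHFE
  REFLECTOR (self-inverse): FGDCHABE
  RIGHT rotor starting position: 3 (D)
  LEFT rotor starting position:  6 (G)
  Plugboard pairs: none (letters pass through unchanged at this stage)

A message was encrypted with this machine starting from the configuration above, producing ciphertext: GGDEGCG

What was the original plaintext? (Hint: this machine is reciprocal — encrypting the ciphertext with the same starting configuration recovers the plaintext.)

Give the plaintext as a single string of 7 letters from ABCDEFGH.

Answer: CABDFEB

Derivation:
Char 1 ('G'): step: R->4, L=6; G->plug->G->R->B->L->G->refl->B->L'->H->R'->C->plug->C
Char 2 ('G'): step: R->5, L=6; G->plug->G->R->C->L->A->refl->F->L'->E->R'->A->plug->A
Char 3 ('D'): step: R->6, L=6; D->plug->D->R->C->L->A->refl->F->L'->E->R'->B->plug->B
Char 4 ('E'): step: R->7, L=6; E->plug->E->R->A->L->H->refl->E->L'->G->R'->D->plug->D
Char 5 ('G'): step: R->0, L->7 (L advanced); G->plug->G->R->D->L->E->refl->H->L'->B->R'->F->plug->F
Char 6 ('C'): step: R->1, L=7; C->plug->C->R->G->L->A->refl->F->L'->A->R'->E->plug->E
Char 7 ('G'): step: R->2, L=7; G->plug->G->R->E->L->C->refl->D->L'->F->R'->B->plug->B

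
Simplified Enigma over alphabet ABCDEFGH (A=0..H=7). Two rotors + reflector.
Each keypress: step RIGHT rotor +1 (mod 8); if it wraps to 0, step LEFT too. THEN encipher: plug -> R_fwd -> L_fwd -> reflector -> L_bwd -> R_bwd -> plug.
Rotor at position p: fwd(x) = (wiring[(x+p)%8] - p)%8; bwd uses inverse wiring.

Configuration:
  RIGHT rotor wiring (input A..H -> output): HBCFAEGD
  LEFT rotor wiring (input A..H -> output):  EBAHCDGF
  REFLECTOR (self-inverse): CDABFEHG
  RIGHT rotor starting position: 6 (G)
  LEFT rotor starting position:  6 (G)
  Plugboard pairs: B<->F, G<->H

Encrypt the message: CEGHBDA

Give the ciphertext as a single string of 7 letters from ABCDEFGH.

Char 1 ('C'): step: R->7, L=6; C->plug->C->R->C->L->G->refl->H->L'->B->R'->F->plug->B
Char 2 ('E'): step: R->0, L->7 (L advanced); E->plug->E->R->A->L->G->refl->H->L'->H->R'->A->plug->A
Char 3 ('G'): step: R->1, L=7; G->plug->H->R->G->L->E->refl->F->L'->B->R'->B->plug->F
Char 4 ('H'): step: R->2, L=7; H->plug->G->R->F->L->D->refl->B->L'->D->R'->B->plug->F
Char 5 ('B'): step: R->3, L=7; B->plug->F->R->E->L->A->refl->C->L'->C->R'->A->plug->A
Char 6 ('D'): step: R->4, L=7; D->plug->D->R->H->L->H->refl->G->L'->A->R'->B->plug->F
Char 7 ('A'): step: R->5, L=7; A->plug->A->R->H->L->H->refl->G->L'->A->R'->G->plug->H

Answer: BAFFAFH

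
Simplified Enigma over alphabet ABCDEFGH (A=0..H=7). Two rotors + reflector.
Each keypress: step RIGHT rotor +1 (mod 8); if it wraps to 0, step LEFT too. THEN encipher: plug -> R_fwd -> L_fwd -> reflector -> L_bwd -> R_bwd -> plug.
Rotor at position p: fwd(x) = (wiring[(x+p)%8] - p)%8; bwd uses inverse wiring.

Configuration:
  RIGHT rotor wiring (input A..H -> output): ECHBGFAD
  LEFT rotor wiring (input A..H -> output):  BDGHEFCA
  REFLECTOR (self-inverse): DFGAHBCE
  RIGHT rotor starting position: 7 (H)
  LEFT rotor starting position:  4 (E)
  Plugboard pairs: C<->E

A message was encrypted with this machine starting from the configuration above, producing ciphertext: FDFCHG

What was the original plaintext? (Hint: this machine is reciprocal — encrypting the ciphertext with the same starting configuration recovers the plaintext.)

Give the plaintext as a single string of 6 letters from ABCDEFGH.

Answer: DAAEBE

Derivation:
Char 1 ('F'): step: R->0, L->5 (L advanced); F->plug->F->R->F->L->B->refl->F->L'->B->R'->D->plug->D
Char 2 ('D'): step: R->1, L=5; D->plug->D->R->F->L->B->refl->F->L'->B->R'->A->plug->A
Char 3 ('F'): step: R->2, L=5; F->plug->F->R->B->L->F->refl->B->L'->F->R'->A->plug->A
Char 4 ('C'): step: R->3, L=5; C->plug->E->R->A->L->A->refl->D->L'->C->R'->C->plug->E
Char 5 ('H'): step: R->4, L=5; H->plug->H->R->F->L->B->refl->F->L'->B->R'->B->plug->B
Char 6 ('G'): step: R->5, L=5; G->plug->G->R->E->L->G->refl->C->L'->G->R'->C->plug->E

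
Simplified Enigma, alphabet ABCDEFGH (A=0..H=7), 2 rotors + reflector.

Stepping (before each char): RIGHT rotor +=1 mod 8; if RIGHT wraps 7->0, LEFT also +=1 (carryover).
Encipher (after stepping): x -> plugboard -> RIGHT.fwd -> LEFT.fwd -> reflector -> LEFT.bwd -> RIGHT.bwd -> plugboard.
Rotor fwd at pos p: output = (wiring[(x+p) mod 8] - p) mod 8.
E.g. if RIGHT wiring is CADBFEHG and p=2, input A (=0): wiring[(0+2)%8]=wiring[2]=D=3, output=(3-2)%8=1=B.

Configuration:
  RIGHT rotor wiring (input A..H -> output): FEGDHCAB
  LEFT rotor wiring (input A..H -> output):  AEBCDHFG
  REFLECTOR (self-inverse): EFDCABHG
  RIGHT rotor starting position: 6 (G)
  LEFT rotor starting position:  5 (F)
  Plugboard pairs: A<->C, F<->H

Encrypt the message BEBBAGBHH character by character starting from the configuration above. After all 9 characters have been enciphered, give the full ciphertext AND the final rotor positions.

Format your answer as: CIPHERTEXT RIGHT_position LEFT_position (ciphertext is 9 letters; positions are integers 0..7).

Answer: CAEAEADGG 7 6

Derivation:
Char 1 ('B'): step: R->7, L=5; B->plug->B->R->G->L->F->refl->B->L'->C->R'->A->plug->C
Char 2 ('E'): step: R->0, L->6 (L advanced); E->plug->E->R->H->L->B->refl->F->L'->G->R'->C->plug->A
Char 3 ('B'): step: R->1, L=6; B->plug->B->R->F->L->E->refl->A->L'->B->R'->E->plug->E
Char 4 ('B'): step: R->2, L=6; B->plug->B->R->B->L->A->refl->E->L'->F->R'->C->plug->A
Char 5 ('A'): step: R->3, L=6; A->plug->C->R->H->L->B->refl->F->L'->G->R'->E->plug->E
Char 6 ('G'): step: R->4, L=6; G->plug->G->R->C->L->C->refl->D->L'->E->R'->C->plug->A
Char 7 ('B'): step: R->5, L=6; B->plug->B->R->D->L->G->refl->H->L'->A->R'->D->plug->D
Char 8 ('H'): step: R->6, L=6; H->plug->F->R->F->L->E->refl->A->L'->B->R'->G->plug->G
Char 9 ('H'): step: R->7, L=6; H->plug->F->R->A->L->H->refl->G->L'->D->R'->G->plug->G
Final: ciphertext=CAEAEADGG, RIGHT=7, LEFT=6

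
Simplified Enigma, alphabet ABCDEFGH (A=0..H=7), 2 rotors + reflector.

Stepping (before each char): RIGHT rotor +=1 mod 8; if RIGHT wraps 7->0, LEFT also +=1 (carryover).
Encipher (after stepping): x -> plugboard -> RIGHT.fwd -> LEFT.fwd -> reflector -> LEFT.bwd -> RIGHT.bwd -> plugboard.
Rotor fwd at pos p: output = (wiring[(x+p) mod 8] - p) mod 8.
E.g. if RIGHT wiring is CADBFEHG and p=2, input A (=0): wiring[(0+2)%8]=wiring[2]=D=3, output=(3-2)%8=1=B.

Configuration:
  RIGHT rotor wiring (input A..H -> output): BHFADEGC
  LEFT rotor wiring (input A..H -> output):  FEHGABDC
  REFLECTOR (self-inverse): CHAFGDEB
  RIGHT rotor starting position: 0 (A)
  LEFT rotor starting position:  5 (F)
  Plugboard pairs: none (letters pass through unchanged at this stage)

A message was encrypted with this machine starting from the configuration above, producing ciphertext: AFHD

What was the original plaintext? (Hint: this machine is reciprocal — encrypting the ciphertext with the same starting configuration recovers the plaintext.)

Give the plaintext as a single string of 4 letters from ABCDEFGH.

Char 1 ('A'): step: R->1, L=5; A->plug->A->R->G->L->B->refl->H->L'->E->R'->B->plug->B
Char 2 ('F'): step: R->2, L=5; F->plug->F->R->A->L->E->refl->G->L'->B->R'->C->plug->C
Char 3 ('H'): step: R->3, L=5; H->plug->H->R->C->L->F->refl->D->L'->H->R'->E->plug->E
Char 4 ('D'): step: R->4, L=5; D->plug->D->R->G->L->B->refl->H->L'->E->R'->H->plug->H

Answer: BCEH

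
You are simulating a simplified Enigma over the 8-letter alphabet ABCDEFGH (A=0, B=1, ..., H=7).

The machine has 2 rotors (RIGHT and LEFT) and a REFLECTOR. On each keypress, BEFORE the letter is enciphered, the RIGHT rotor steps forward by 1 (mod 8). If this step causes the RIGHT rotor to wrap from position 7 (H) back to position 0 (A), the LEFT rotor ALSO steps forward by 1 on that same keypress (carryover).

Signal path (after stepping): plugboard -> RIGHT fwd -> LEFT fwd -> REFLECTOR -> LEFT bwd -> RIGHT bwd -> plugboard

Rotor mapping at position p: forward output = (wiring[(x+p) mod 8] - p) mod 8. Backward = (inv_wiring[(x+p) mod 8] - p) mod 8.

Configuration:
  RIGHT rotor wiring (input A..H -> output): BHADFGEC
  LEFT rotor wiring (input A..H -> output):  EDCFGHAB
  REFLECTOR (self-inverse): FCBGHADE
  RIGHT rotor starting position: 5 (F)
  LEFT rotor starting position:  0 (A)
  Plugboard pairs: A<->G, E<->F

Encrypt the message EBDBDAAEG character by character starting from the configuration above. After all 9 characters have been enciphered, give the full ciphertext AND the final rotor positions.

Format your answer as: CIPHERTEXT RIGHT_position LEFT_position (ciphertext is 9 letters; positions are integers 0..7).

Char 1 ('E'): step: R->6, L=0; E->plug->F->R->F->L->H->refl->E->L'->A->R'->H->plug->H
Char 2 ('B'): step: R->7, L=0; B->plug->B->R->C->L->C->refl->B->L'->H->R'->G->plug->A
Char 3 ('D'): step: R->0, L->1 (L advanced); D->plug->D->R->D->L->F->refl->A->L'->G->R'->F->plug->E
Char 4 ('B'): step: R->1, L=1; B->plug->B->R->H->L->D->refl->G->L'->E->R'->D->plug->D
Char 5 ('D'): step: R->2, L=1; D->plug->D->R->E->L->G->refl->D->L'->H->R'->G->plug->A
Char 6 ('A'): step: R->3, L=1; A->plug->G->R->E->L->G->refl->D->L'->H->R'->E->plug->F
Char 7 ('A'): step: R->4, L=1; A->plug->G->R->E->L->G->refl->D->L'->H->R'->H->plug->H
Char 8 ('E'): step: R->5, L=1; E->plug->F->R->D->L->F->refl->A->L'->G->R'->G->plug->A
Char 9 ('G'): step: R->6, L=1; G->plug->A->R->G->L->A->refl->F->L'->D->R'->C->plug->C
Final: ciphertext=HAEDAFHAC, RIGHT=6, LEFT=1

Answer: HAEDAFHAC 6 1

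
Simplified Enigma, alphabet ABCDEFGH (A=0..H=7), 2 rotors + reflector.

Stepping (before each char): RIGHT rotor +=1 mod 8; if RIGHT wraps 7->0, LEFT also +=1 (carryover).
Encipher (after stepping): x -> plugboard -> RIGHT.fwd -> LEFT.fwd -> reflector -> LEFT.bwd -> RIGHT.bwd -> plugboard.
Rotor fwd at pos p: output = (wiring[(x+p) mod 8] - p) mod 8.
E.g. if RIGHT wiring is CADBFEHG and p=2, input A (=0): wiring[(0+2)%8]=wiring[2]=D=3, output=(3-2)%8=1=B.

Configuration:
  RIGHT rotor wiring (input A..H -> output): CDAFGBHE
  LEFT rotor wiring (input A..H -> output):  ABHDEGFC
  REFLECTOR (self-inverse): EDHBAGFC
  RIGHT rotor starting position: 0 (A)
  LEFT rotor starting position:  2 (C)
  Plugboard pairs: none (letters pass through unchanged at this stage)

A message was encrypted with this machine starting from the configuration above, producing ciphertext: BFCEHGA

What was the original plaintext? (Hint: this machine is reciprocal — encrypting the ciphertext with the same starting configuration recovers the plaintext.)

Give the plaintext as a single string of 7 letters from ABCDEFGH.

Answer: ADGDABB

Derivation:
Char 1 ('B'): step: R->1, L=2; B->plug->B->R->H->L->H->refl->C->L'->C->R'->A->plug->A
Char 2 ('F'): step: R->2, L=2; F->plug->F->R->C->L->C->refl->H->L'->H->R'->D->plug->D
Char 3 ('C'): step: R->3, L=2; C->plug->C->R->G->L->G->refl->F->L'->A->R'->G->plug->G
Char 4 ('E'): step: R->4, L=2; E->plug->E->R->G->L->G->refl->F->L'->A->R'->D->plug->D
Char 5 ('H'): step: R->5, L=2; H->plug->H->R->B->L->B->refl->D->L'->E->R'->A->plug->A
Char 6 ('G'): step: R->6, L=2; G->plug->G->R->A->L->F->refl->G->L'->G->R'->B->plug->B
Char 7 ('A'): step: R->7, L=2; A->plug->A->R->F->L->A->refl->E->L'->D->R'->B->plug->B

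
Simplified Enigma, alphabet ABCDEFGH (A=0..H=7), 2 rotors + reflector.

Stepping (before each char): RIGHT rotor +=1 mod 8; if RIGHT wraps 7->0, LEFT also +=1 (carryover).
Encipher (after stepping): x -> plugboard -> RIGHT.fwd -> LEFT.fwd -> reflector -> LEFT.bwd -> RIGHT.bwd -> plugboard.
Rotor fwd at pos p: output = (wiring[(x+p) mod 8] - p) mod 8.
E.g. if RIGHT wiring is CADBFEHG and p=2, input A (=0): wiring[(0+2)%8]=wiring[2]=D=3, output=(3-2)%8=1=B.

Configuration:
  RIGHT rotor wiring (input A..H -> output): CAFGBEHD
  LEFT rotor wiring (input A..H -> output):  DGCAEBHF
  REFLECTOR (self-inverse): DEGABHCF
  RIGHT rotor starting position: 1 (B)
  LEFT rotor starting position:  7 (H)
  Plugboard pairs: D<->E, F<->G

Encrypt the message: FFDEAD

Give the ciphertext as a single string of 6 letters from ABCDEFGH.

Answer: HHBBCB

Derivation:
Char 1 ('F'): step: R->2, L=7; F->plug->G->R->A->L->G->refl->C->L'->G->R'->H->plug->H
Char 2 ('F'): step: R->3, L=7; F->plug->G->R->F->L->F->refl->H->L'->C->R'->H->plug->H
Char 3 ('D'): step: R->4, L=7; D->plug->E->R->G->L->C->refl->G->L'->A->R'->B->plug->B
Char 4 ('E'): step: R->5, L=7; E->plug->D->R->F->L->F->refl->H->L'->C->R'->B->plug->B
Char 5 ('A'): step: R->6, L=7; A->plug->A->R->B->L->E->refl->B->L'->E->R'->C->plug->C
Char 6 ('D'): step: R->7, L=7; D->plug->E->R->H->L->A->refl->D->L'->D->R'->B->plug->B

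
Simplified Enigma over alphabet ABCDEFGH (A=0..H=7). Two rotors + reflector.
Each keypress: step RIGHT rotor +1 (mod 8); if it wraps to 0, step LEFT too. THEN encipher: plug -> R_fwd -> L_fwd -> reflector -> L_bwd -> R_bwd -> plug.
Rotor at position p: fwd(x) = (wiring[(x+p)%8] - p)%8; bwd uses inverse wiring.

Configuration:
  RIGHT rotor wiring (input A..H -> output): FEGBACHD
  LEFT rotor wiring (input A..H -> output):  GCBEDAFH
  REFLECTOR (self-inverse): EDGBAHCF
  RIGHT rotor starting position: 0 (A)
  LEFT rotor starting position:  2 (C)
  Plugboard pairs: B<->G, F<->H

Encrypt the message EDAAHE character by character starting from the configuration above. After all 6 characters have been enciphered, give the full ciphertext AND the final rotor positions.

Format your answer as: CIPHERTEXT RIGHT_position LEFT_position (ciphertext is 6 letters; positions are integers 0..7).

Answer: AECBFG 6 2

Derivation:
Char 1 ('E'): step: R->1, L=2; E->plug->E->R->B->L->C->refl->G->L'->D->R'->A->plug->A
Char 2 ('D'): step: R->2, L=2; D->plug->D->R->A->L->H->refl->F->L'->F->R'->E->plug->E
Char 3 ('A'): step: R->3, L=2; A->plug->A->R->G->L->E->refl->A->L'->H->R'->C->plug->C
Char 4 ('A'): step: R->4, L=2; A->plug->A->R->E->L->D->refl->B->L'->C->R'->G->plug->B
Char 5 ('H'): step: R->5, L=2; H->plug->F->R->B->L->C->refl->G->L'->D->R'->H->plug->F
Char 6 ('E'): step: R->6, L=2; E->plug->E->R->A->L->H->refl->F->L'->F->R'->B->plug->G
Final: ciphertext=AECBFG, RIGHT=6, LEFT=2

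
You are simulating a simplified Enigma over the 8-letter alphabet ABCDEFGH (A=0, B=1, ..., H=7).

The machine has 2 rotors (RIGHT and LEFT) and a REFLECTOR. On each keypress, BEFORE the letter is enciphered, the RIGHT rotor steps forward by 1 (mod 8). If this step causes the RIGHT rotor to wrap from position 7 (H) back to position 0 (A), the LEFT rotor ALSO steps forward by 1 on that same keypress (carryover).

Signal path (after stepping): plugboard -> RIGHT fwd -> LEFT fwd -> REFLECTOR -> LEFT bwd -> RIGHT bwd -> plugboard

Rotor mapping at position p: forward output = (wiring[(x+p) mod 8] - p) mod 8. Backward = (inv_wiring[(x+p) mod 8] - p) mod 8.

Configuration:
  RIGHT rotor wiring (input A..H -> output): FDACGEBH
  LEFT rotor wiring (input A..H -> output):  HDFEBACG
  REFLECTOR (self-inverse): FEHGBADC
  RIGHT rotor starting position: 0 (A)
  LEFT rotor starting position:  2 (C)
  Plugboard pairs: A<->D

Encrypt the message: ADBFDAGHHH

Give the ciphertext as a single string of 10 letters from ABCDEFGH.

Answer: BCGCGCFBCC

Derivation:
Char 1 ('A'): step: R->1, L=2; A->plug->D->R->F->L->E->refl->B->L'->H->R'->B->plug->B
Char 2 ('D'): step: R->2, L=2; D->plug->A->R->G->L->F->refl->A->L'->E->R'->C->plug->C
Char 3 ('B'): step: R->3, L=2; B->plug->B->R->D->L->G->refl->D->L'->A->R'->G->plug->G
Char 4 ('F'): step: R->4, L=2; F->plug->F->R->H->L->B->refl->E->L'->F->R'->C->plug->C
Char 5 ('D'): step: R->5, L=2; D->plug->A->R->H->L->B->refl->E->L'->F->R'->G->plug->G
Char 6 ('A'): step: R->6, L=2; A->plug->D->R->F->L->E->refl->B->L'->H->R'->C->plug->C
Char 7 ('G'): step: R->7, L=2; G->plug->G->R->F->L->E->refl->B->L'->H->R'->F->plug->F
Char 8 ('H'): step: R->0, L->3 (L advanced); H->plug->H->R->H->L->C->refl->H->L'->D->R'->B->plug->B
Char 9 ('H'): step: R->1, L=3; H->plug->H->R->E->L->D->refl->G->L'->B->R'->C->plug->C
Char 10 ('H'): step: R->2, L=3; H->plug->H->R->B->L->G->refl->D->L'->E->R'->C->plug->C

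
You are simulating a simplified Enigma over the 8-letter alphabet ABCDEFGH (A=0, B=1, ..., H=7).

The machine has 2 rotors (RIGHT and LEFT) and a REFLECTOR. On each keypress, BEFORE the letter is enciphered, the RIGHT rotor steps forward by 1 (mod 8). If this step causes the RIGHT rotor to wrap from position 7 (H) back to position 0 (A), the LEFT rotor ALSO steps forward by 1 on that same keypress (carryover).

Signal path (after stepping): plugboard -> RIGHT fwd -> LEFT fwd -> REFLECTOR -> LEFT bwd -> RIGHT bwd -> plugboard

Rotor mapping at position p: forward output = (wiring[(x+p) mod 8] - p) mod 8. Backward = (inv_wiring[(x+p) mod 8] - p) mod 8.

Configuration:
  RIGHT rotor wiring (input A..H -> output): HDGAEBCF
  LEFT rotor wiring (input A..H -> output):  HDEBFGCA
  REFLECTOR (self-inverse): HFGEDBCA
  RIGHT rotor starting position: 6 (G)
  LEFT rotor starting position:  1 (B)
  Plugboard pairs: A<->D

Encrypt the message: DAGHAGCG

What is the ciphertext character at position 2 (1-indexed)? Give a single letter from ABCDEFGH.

Char 1 ('D'): step: R->7, L=1; D->plug->A->R->G->L->H->refl->A->L'->C->R'->G->plug->G
Char 2 ('A'): step: R->0, L->2 (L advanced); A->plug->D->R->A->L->C->refl->G->L'->F->R'->H->plug->H

H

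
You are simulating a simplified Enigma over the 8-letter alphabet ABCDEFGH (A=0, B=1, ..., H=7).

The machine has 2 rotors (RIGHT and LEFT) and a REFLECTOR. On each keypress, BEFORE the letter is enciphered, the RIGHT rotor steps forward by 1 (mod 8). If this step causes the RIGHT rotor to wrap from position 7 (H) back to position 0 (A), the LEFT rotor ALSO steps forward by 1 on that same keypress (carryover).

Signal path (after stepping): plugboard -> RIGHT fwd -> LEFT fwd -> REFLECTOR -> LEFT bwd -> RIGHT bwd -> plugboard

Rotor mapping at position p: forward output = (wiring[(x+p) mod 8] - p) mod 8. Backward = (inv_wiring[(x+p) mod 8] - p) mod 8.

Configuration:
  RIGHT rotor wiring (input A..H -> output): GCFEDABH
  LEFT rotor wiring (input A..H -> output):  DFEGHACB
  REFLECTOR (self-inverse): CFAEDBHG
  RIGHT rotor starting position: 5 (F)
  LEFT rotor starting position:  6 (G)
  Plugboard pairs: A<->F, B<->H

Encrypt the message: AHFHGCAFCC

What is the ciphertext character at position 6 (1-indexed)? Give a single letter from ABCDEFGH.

Char 1 ('A'): step: R->6, L=6; A->plug->F->R->G->L->B->refl->F->L'->C->R'->H->plug->B
Char 2 ('H'): step: R->7, L=6; H->plug->B->R->H->L->C->refl->A->L'->F->R'->E->plug->E
Char 3 ('F'): step: R->0, L->7 (L advanced); F->plug->A->R->G->L->B->refl->F->L'->D->R'->E->plug->E
Char 4 ('H'): step: R->1, L=7; H->plug->B->R->E->L->H->refl->G->L'->C->R'->D->plug->D
Char 5 ('G'): step: R->2, L=7; G->plug->G->R->E->L->H->refl->G->L'->C->R'->B->plug->H
Char 6 ('C'): step: R->3, L=7; C->plug->C->R->F->L->A->refl->C->L'->A->R'->B->plug->H

H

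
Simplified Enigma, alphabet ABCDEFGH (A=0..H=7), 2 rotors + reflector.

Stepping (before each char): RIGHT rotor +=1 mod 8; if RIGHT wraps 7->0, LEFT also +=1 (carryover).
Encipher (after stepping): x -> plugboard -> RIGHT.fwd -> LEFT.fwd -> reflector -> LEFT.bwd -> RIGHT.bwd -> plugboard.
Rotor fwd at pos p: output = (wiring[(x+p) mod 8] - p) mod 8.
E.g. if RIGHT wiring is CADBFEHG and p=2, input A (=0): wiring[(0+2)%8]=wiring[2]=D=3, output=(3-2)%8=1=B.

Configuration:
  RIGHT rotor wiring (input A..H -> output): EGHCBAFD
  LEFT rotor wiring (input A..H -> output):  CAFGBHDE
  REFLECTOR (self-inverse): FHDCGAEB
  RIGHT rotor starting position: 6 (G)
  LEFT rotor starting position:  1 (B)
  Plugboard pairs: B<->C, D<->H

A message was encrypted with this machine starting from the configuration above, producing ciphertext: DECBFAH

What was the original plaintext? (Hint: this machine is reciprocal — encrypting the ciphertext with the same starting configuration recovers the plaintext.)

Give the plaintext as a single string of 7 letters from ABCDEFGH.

Answer: CBDFAEE

Derivation:
Char 1 ('D'): step: R->7, L=1; D->plug->H->R->G->L->D->refl->C->L'->F->R'->B->plug->C
Char 2 ('E'): step: R->0, L->2 (L advanced); E->plug->E->R->B->L->E->refl->G->L'->H->R'->C->plug->B
Char 3 ('C'): step: R->1, L=2; C->plug->B->R->G->L->A->refl->F->L'->D->R'->H->plug->D
Char 4 ('B'): step: R->2, L=2; B->plug->C->R->H->L->G->refl->E->L'->B->R'->F->plug->F
Char 5 ('F'): step: R->3, L=2; F->plug->F->R->B->L->E->refl->G->L'->H->R'->A->plug->A
Char 6 ('A'): step: R->4, L=2; A->plug->A->R->F->L->C->refl->D->L'->A->R'->E->plug->E
Char 7 ('H'): step: R->5, L=2; H->plug->D->R->H->L->G->refl->E->L'->B->R'->E->plug->E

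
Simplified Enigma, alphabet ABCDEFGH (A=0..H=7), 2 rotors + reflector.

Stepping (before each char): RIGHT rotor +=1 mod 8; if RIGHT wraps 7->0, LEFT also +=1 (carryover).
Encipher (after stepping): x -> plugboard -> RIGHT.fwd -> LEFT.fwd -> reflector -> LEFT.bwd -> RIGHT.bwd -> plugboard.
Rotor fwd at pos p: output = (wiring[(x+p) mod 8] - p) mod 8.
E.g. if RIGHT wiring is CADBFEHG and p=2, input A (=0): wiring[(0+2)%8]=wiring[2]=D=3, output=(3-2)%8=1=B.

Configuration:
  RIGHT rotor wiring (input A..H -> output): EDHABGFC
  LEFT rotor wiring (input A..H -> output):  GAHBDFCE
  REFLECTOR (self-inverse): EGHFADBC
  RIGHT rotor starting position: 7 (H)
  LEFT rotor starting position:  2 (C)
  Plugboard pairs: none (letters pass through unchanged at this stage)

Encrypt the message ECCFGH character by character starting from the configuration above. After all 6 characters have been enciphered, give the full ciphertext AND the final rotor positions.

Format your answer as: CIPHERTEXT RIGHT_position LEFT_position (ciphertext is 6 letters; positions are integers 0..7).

Char 1 ('E'): step: R->0, L->3 (L advanced); E->plug->E->R->B->L->A->refl->E->L'->H->R'->C->plug->C
Char 2 ('C'): step: R->1, L=3; C->plug->C->R->H->L->E->refl->A->L'->B->R'->G->plug->G
Char 3 ('C'): step: R->2, L=3; C->plug->C->R->H->L->E->refl->A->L'->B->R'->H->plug->H
Char 4 ('F'): step: R->3, L=3; F->plug->F->R->B->L->A->refl->E->L'->H->R'->E->plug->E
Char 5 ('G'): step: R->4, L=3; G->plug->G->R->D->L->H->refl->C->L'->C->R'->B->plug->B
Char 6 ('H'): step: R->5, L=3; H->plug->H->R->E->L->B->refl->G->L'->A->R'->B->plug->B
Final: ciphertext=CGHEBB, RIGHT=5, LEFT=3

Answer: CGHEBB 5 3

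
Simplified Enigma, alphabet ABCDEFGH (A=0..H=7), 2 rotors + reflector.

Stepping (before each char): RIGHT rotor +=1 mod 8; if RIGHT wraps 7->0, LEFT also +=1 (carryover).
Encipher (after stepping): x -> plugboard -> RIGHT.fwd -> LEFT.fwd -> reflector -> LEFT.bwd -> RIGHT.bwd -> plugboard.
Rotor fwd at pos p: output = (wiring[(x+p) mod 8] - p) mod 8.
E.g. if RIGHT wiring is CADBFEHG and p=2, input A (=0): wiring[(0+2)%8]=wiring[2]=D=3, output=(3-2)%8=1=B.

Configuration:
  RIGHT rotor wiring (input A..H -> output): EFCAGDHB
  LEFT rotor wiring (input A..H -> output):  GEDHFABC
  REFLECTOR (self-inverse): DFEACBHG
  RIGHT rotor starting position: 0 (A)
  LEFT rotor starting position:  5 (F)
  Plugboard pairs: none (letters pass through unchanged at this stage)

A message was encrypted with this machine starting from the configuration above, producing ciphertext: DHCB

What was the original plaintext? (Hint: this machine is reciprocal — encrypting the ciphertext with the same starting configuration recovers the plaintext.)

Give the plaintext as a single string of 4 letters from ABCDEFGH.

Char 1 ('D'): step: R->1, L=5; D->plug->D->R->F->L->G->refl->H->L'->E->R'->A->plug->A
Char 2 ('H'): step: R->2, L=5; H->plug->H->R->D->L->B->refl->F->L'->C->R'->G->plug->G
Char 3 ('C'): step: R->3, L=5; C->plug->C->R->A->L->D->refl->A->L'->H->R'->H->plug->H
Char 4 ('B'): step: R->4, L=5; B->plug->B->R->H->L->A->refl->D->L'->A->R'->E->plug->E

Answer: AGHE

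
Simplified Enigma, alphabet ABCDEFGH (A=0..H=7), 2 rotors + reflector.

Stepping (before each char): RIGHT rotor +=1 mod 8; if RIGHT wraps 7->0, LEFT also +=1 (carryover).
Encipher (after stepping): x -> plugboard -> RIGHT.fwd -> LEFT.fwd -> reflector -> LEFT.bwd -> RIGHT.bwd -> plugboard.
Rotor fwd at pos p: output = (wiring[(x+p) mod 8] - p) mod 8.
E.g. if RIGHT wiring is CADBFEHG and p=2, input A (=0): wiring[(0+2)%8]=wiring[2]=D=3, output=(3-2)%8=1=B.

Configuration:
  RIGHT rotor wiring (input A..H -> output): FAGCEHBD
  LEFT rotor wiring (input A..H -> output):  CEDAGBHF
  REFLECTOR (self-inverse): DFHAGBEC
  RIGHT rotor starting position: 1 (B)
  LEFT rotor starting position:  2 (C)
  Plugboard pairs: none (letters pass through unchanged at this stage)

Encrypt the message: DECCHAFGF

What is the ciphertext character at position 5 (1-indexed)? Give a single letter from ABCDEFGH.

Char 1 ('D'): step: R->2, L=2; D->plug->D->R->F->L->D->refl->A->L'->G->R'->H->plug->H
Char 2 ('E'): step: R->3, L=2; E->plug->E->R->A->L->B->refl->F->L'->E->R'->C->plug->C
Char 3 ('C'): step: R->4, L=2; C->plug->C->R->F->L->D->refl->A->L'->G->R'->H->plug->H
Char 4 ('C'): step: R->5, L=2; C->plug->C->R->G->L->A->refl->D->L'->F->R'->G->plug->G
Char 5 ('H'): step: R->6, L=2; H->plug->H->R->B->L->G->refl->E->L'->C->R'->D->plug->D

D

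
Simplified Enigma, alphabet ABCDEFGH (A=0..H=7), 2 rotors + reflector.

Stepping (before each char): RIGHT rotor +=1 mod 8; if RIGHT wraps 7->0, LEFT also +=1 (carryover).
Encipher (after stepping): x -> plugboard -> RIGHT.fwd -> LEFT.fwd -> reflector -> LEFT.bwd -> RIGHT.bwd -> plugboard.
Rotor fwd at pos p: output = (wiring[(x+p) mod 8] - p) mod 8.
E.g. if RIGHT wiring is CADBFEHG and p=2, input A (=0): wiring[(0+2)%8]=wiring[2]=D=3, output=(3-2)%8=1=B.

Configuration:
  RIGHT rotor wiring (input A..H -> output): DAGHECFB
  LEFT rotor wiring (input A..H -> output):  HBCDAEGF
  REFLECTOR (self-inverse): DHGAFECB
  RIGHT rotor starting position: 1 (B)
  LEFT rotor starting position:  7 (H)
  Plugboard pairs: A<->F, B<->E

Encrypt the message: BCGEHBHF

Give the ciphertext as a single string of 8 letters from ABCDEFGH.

Answer: GGFGGFEE

Derivation:
Char 1 ('B'): step: R->2, L=7; B->plug->E->R->D->L->D->refl->A->L'->B->R'->G->plug->G
Char 2 ('C'): step: R->3, L=7; C->plug->C->R->H->L->H->refl->B->L'->F->R'->G->plug->G
Char 3 ('G'): step: R->4, L=7; G->plug->G->R->C->L->C->refl->G->L'->A->R'->A->plug->F
Char 4 ('E'): step: R->5, L=7; E->plug->B->R->A->L->G->refl->C->L'->C->R'->G->plug->G
Char 5 ('H'): step: R->6, L=7; H->plug->H->R->E->L->E->refl->F->L'->G->R'->G->plug->G
Char 6 ('B'): step: R->7, L=7; B->plug->E->R->A->L->G->refl->C->L'->C->R'->A->plug->F
Char 7 ('H'): step: R->0, L->0 (L advanced); H->plug->H->R->B->L->B->refl->H->L'->A->R'->B->plug->E
Char 8 ('F'): step: R->1, L=0; F->plug->A->R->H->L->F->refl->E->L'->F->R'->B->plug->E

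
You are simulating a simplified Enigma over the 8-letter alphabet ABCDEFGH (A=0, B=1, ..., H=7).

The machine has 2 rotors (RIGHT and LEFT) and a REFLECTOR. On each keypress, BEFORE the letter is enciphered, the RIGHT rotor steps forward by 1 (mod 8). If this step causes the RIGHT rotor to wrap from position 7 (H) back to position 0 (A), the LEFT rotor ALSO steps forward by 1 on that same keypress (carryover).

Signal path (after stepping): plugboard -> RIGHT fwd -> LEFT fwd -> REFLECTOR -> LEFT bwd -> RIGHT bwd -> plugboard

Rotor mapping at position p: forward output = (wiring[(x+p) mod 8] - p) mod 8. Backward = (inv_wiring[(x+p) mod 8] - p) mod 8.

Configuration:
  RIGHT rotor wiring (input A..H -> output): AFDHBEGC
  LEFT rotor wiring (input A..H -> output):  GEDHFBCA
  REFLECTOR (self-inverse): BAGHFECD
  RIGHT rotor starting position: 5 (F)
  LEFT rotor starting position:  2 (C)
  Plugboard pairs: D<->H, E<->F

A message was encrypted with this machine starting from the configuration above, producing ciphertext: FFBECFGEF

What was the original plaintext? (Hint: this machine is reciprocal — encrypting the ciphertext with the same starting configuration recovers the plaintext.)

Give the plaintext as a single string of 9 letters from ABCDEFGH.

Char 1 ('F'): step: R->6, L=2; F->plug->E->R->F->L->G->refl->C->L'->H->R'->D->plug->H
Char 2 ('F'): step: R->7, L=2; F->plug->E->R->A->L->B->refl->A->L'->E->R'->D->plug->H
Char 3 ('B'): step: R->0, L->3 (L advanced); B->plug->B->R->F->L->D->refl->H->L'->D->R'->C->plug->C
Char 4 ('E'): step: R->1, L=3; E->plug->F->R->F->L->D->refl->H->L'->D->R'->E->plug->F
Char 5 ('C'): step: R->2, L=3; C->plug->C->R->H->L->A->refl->B->L'->G->R'->G->plug->G
Char 6 ('F'): step: R->3, L=3; F->plug->E->R->H->L->A->refl->B->L'->G->R'->B->plug->B
Char 7 ('G'): step: R->4, L=3; G->plug->G->R->H->L->A->refl->B->L'->G->R'->D->plug->H
Char 8 ('E'): step: R->5, L=3; E->plug->F->R->G->L->B->refl->A->L'->H->R'->A->plug->A
Char 9 ('F'): step: R->6, L=3; F->plug->E->R->F->L->D->refl->H->L'->D->R'->G->plug->G

Answer: HHCFGBHAG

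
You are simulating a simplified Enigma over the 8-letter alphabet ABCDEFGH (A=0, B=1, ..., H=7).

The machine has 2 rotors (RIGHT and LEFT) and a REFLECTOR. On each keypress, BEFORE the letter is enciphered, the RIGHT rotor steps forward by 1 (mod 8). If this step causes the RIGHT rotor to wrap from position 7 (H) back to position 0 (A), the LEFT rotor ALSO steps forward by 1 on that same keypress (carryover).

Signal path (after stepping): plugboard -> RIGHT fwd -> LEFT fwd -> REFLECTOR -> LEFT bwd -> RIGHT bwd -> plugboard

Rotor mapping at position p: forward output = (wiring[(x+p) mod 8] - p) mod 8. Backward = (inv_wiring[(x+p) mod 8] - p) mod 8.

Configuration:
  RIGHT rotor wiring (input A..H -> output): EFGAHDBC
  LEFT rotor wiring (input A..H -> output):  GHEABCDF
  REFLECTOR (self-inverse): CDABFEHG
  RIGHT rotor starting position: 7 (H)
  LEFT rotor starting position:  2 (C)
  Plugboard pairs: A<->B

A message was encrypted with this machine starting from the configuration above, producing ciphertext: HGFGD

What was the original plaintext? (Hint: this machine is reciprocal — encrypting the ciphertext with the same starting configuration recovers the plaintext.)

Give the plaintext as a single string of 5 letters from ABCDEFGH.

Answer: GEAFE

Derivation:
Char 1 ('H'): step: R->0, L->3 (L advanced); H->plug->H->R->C->L->H->refl->G->L'->B->R'->G->plug->G
Char 2 ('G'): step: R->1, L=3; G->plug->G->R->B->L->G->refl->H->L'->C->R'->E->plug->E
Char 3 ('F'): step: R->2, L=3; F->plug->F->R->A->L->F->refl->E->L'->G->R'->B->plug->A
Char 4 ('G'): step: R->3, L=3; G->plug->G->R->C->L->H->refl->G->L'->B->R'->F->plug->F
Char 5 ('D'): step: R->4, L=3; D->plug->D->R->G->L->E->refl->F->L'->A->R'->E->plug->E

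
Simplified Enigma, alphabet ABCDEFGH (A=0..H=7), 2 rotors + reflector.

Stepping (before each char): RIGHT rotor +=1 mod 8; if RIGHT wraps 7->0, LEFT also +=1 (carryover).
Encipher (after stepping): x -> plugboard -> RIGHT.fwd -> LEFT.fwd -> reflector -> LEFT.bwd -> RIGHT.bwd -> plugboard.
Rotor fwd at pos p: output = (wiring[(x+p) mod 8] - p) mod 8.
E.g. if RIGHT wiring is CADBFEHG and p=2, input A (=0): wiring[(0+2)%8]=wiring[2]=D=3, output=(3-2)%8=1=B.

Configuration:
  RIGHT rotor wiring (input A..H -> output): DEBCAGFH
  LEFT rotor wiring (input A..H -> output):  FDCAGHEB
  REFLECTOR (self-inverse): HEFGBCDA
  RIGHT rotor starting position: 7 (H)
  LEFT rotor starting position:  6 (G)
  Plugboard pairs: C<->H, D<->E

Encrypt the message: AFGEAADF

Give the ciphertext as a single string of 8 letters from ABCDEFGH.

Answer: HCDDBCBD

Derivation:
Char 1 ('A'): step: R->0, L->7 (L advanced); A->plug->A->R->D->L->D->refl->G->L'->B->R'->C->plug->H
Char 2 ('F'): step: R->1, L=7; F->plug->F->R->E->L->B->refl->E->L'->C->R'->H->plug->C
Char 3 ('G'): step: R->2, L=7; G->plug->G->R->B->L->G->refl->D->L'->D->R'->E->plug->D
Char 4 ('E'): step: R->3, L=7; E->plug->D->R->C->L->E->refl->B->L'->E->R'->E->plug->D
Char 5 ('A'): step: R->4, L=7; A->plug->A->R->E->L->B->refl->E->L'->C->R'->B->plug->B
Char 6 ('A'): step: R->5, L=7; A->plug->A->R->B->L->G->refl->D->L'->D->R'->H->plug->C
Char 7 ('D'): step: R->6, L=7; D->plug->E->R->D->L->D->refl->G->L'->B->R'->B->plug->B
Char 8 ('F'): step: R->7, L=7; F->plug->F->R->B->L->G->refl->D->L'->D->R'->E->plug->D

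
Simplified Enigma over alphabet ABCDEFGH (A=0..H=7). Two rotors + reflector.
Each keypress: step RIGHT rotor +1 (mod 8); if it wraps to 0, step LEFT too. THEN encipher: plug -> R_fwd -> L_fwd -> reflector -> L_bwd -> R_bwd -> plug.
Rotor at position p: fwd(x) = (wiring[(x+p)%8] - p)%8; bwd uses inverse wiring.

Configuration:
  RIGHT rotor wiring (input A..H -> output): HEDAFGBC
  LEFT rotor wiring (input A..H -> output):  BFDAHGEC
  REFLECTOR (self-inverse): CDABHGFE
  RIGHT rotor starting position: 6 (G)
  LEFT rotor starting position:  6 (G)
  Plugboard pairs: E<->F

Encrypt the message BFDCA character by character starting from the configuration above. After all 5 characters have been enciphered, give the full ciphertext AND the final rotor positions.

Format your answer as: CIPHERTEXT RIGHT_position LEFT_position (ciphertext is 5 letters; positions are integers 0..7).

Answer: DGEBG 3 7

Derivation:
Char 1 ('B'): step: R->7, L=6; B->plug->B->R->A->L->G->refl->F->L'->E->R'->D->plug->D
Char 2 ('F'): step: R->0, L->7 (L advanced); F->plug->E->R->F->L->A->refl->C->L'->B->R'->G->plug->G
Char 3 ('D'): step: R->1, L=7; D->plug->D->R->E->L->B->refl->D->L'->A->R'->F->plug->E
Char 4 ('C'): step: R->2, L=7; C->plug->C->R->D->L->E->refl->H->L'->G->R'->B->plug->B
Char 5 ('A'): step: R->3, L=7; A->plug->A->R->F->L->A->refl->C->L'->B->R'->G->plug->G
Final: ciphertext=DGEBG, RIGHT=3, LEFT=7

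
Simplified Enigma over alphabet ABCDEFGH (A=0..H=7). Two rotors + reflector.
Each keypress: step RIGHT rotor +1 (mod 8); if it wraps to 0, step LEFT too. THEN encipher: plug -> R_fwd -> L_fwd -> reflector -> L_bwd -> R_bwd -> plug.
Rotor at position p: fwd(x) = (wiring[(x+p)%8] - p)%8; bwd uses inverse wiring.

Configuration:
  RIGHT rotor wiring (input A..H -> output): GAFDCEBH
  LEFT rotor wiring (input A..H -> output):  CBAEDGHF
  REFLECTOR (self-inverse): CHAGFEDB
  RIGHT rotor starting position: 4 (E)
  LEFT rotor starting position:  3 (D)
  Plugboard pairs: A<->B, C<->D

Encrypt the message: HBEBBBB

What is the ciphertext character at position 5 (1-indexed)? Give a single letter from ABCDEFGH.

Char 1 ('H'): step: R->5, L=3; H->plug->H->R->F->L->H->refl->B->L'->A->R'->F->plug->F
Char 2 ('B'): step: R->6, L=3; B->plug->A->R->D->L->E->refl->F->L'->H->R'->E->plug->E
Char 3 ('E'): step: R->7, L=3; E->plug->E->R->E->L->C->refl->A->L'->B->R'->C->plug->D
Char 4 ('B'): step: R->0, L->4 (L advanced); B->plug->A->R->G->L->E->refl->F->L'->F->R'->C->plug->D
Char 5 ('B'): step: R->1, L=4; B->plug->A->R->H->L->A->refl->C->L'->B->R'->D->plug->C

C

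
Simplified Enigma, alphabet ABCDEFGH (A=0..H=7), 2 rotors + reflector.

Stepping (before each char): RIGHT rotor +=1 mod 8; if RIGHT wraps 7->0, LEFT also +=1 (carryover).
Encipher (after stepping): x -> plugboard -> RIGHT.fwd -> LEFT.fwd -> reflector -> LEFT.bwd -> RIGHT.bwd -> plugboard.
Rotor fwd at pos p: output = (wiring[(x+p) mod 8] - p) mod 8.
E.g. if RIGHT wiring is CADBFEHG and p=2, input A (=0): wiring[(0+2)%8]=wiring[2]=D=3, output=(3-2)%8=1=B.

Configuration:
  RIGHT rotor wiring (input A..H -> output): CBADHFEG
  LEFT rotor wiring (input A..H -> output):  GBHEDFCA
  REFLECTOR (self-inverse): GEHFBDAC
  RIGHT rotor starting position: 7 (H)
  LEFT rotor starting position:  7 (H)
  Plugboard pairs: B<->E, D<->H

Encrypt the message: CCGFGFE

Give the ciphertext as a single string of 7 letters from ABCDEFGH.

Answer: BHDAFCD

Derivation:
Char 1 ('C'): step: R->0, L->0 (L advanced); C->plug->C->R->A->L->G->refl->A->L'->H->R'->E->plug->B
Char 2 ('C'): step: R->1, L=0; C->plug->C->R->C->L->H->refl->C->L'->G->R'->D->plug->H
Char 3 ('G'): step: R->2, L=0; G->plug->G->R->A->L->G->refl->A->L'->H->R'->H->plug->D
Char 4 ('F'): step: R->3, L=0; F->plug->F->R->H->L->A->refl->G->L'->A->R'->A->plug->A
Char 5 ('G'): step: R->4, L=0; G->plug->G->R->E->L->D->refl->F->L'->F->R'->F->plug->F
Char 6 ('F'): step: R->5, L=0; F->plug->F->R->D->L->E->refl->B->L'->B->R'->C->plug->C
Char 7 ('E'): step: R->6, L=0; E->plug->B->R->A->L->G->refl->A->L'->H->R'->H->plug->D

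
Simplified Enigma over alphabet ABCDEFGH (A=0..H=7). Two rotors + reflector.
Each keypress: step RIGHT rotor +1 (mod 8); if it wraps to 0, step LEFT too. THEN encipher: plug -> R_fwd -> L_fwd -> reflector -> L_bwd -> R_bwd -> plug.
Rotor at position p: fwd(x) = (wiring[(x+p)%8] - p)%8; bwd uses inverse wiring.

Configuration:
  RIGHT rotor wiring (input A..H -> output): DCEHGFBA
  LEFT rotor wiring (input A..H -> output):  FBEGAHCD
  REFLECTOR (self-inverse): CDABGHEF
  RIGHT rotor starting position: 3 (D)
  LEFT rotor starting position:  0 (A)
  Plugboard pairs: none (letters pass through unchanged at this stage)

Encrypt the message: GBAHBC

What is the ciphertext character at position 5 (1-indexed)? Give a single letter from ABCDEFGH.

Char 1 ('G'): step: R->4, L=0; G->plug->G->R->A->L->F->refl->H->L'->F->R'->C->plug->C
Char 2 ('B'): step: R->5, L=0; B->plug->B->R->E->L->A->refl->C->L'->G->R'->D->plug->D
Char 3 ('A'): step: R->6, L=0; A->plug->A->R->D->L->G->refl->E->L'->C->R'->B->plug->B
Char 4 ('H'): step: R->7, L=0; H->plug->H->R->C->L->E->refl->G->L'->D->R'->C->plug->C
Char 5 ('B'): step: R->0, L->1 (L advanced); B->plug->B->R->C->L->F->refl->H->L'->D->R'->A->plug->A

A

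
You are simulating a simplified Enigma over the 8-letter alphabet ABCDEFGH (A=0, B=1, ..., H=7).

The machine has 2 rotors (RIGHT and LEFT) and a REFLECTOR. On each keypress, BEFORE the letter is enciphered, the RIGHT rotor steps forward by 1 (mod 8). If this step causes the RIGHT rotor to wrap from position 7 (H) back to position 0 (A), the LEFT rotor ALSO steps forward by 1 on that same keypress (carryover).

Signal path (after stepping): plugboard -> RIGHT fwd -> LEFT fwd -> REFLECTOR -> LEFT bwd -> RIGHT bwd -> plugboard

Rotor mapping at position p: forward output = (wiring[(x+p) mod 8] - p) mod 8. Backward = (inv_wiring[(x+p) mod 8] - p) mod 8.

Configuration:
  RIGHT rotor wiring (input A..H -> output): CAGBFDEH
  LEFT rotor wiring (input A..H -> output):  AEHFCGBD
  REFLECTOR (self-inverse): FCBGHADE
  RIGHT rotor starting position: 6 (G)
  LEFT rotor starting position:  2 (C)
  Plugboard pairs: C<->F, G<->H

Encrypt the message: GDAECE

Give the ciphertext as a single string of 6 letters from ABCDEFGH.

Char 1 ('G'): step: R->7, L=2; G->plug->H->R->F->L->B->refl->C->L'->H->R'->D->plug->D
Char 2 ('D'): step: R->0, L->3 (L advanced); D->plug->D->R->B->L->H->refl->E->L'->H->R'->H->plug->G
Char 3 ('A'): step: R->1, L=3; A->plug->A->R->H->L->E->refl->H->L'->B->R'->H->plug->G
Char 4 ('E'): step: R->2, L=3; E->plug->E->R->C->L->D->refl->G->L'->D->R'->C->plug->F
Char 5 ('C'): step: R->3, L=3; C->plug->F->R->H->L->E->refl->H->L'->B->R'->D->plug->D
Char 6 ('E'): step: R->4, L=3; E->plug->E->R->G->L->B->refl->C->L'->A->R'->C->plug->F

Answer: DGGFDF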